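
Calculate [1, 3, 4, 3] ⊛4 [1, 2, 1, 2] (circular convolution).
Use y[k] = Σ_j f[j]·g[(k-j) mod 4]. y[0] = 1×1 + 3×2 + 4×1 + 3×2 = 17; y[1] = 1×2 + 3×1 + 4×2 + 3×1 = 16; y[2] = 1×1 + 3×2 + 4×1 + 3×2 = 17; y[3] = 1×2 + 3×1 + 4×2 + 3×1 = 16. Result: [17, 16, 17, 16]

[17, 16, 17, 16]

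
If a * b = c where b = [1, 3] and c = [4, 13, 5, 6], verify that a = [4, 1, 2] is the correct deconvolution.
Forward-compute [4, 1, 2] * [1, 3]: c[0] = 4×1 = 4; c[1] = 4×3 + 1×1 = 13; c[2] = 1×3 + 2×1 = 5; c[3] = 2×3 = 6 → [4, 13, 5, 6]. Matches given c = [4, 13, 5, 6], so verified.

Verified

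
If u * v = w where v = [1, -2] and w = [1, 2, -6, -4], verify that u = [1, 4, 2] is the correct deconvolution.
Forward-compute [1, 4, 2] * [1, -2]: w[0] = 1×1 = 1; w[1] = 1×-2 + 4×1 = 2; w[2] = 4×-2 + 2×1 = -6; w[3] = 2×-2 = -4 → [1, 2, -6, -4]. Matches given w = [1, 2, -6, -4], so verified.

Verified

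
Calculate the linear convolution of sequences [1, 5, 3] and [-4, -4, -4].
y[0] = 1×-4 = -4; y[1] = 1×-4 + 5×-4 = -24; y[2] = 1×-4 + 5×-4 + 3×-4 = -36; y[3] = 5×-4 + 3×-4 = -32; y[4] = 3×-4 = -12

[-4, -24, -36, -32, -12]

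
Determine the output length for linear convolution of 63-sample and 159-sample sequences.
Linear/full convolution length: m + n - 1 = 63 + 159 - 1 = 221

221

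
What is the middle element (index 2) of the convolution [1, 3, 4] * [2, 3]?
Use y[k] = Σ_i a[i]·b[k-i] at k=2. y[2] = 3×3 + 4×2 = 17

17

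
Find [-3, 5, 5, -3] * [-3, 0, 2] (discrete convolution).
y[0] = -3×-3 = 9; y[1] = -3×0 + 5×-3 = -15; y[2] = -3×2 + 5×0 + 5×-3 = -21; y[3] = 5×2 + 5×0 + -3×-3 = 19; y[4] = 5×2 + -3×0 = 10; y[5] = -3×2 = -6

[9, -15, -21, 19, 10, -6]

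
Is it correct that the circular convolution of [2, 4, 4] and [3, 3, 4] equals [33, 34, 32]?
Recompute circular convolution of [2, 4, 4] and [3, 3, 4]: y[0] = 2×3 + 4×4 + 4×3 = 34; y[1] = 2×3 + 4×3 + 4×4 = 34; y[2] = 2×4 + 4×3 + 4×3 = 32 → [34, 34, 32]. Compare to given [33, 34, 32]: they differ at index 0: given 33, correct 34, so answer: No

No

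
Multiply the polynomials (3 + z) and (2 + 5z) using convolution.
Ascending coefficients: a = [3, 1], b = [2, 5]. c[0] = 3×2 = 6; c[1] = 3×5 + 1×2 = 17; c[2] = 1×5 = 5. Result coefficients: [6, 17, 5] → 6 + 17z + 5z^2

6 + 17z + 5z^2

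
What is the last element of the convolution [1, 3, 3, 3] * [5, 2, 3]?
Use y[k] = Σ_i a[i]·b[k-i] at k=5. y[5] = 3×3 = 9

9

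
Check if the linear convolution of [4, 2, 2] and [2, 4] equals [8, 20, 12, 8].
Recompute linear convolution of [4, 2, 2] and [2, 4]: y[0] = 4×2 = 8; y[1] = 4×4 + 2×2 = 20; y[2] = 2×4 + 2×2 = 12; y[3] = 2×4 = 8 → [8, 20, 12, 8]. Given [8, 20, 12, 8] matches, so answer: Yes

Yes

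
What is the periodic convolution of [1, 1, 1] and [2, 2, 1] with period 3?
Use y[k] = Σ_j s[j]·t[(k-j) mod 3]. y[0] = 1×2 + 1×1 + 1×2 = 5; y[1] = 1×2 + 1×2 + 1×1 = 5; y[2] = 1×1 + 1×2 + 1×2 = 5. Result: [5, 5, 5]

[5, 5, 5]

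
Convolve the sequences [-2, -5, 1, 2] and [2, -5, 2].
y[0] = -2×2 = -4; y[1] = -2×-5 + -5×2 = 0; y[2] = -2×2 + -5×-5 + 1×2 = 23; y[3] = -5×2 + 1×-5 + 2×2 = -11; y[4] = 1×2 + 2×-5 = -8; y[5] = 2×2 = 4

[-4, 0, 23, -11, -8, 4]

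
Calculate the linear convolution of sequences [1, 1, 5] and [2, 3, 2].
y[0] = 1×2 = 2; y[1] = 1×3 + 1×2 = 5; y[2] = 1×2 + 1×3 + 5×2 = 15; y[3] = 1×2 + 5×3 = 17; y[4] = 5×2 = 10

[2, 5, 15, 17, 10]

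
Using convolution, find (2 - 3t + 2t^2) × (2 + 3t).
Ascending coefficients: a = [2, -3, 2], b = [2, 3]. c[0] = 2×2 = 4; c[1] = 2×3 + -3×2 = 0; c[2] = -3×3 + 2×2 = -5; c[3] = 2×3 = 6. Result coefficients: [4, 0, -5, 6] → 4 - 5t^2 + 6t^3

4 - 5t^2 + 6t^3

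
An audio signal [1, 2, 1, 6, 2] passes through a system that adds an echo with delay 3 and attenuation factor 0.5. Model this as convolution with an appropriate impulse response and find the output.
Direct-path + delayed-attenuated-path model → impulse response h = [1, 0, 0, 0.5] (1 at lag 0, 0.5 at lag 3). Output y[n] = x[n] + 0.5·x[n - 3] (with x[n] = 0 outside 0..4): y[0] = 1 + 0.5×0 = 1; y[1] = 2 + 0.5×0 = 2; y[2] = 1 + 0.5×0 = 1; y[3] = 6 + 0.5×1 = 6.5; y[4] = 2 + 0.5×2 = 3.0; y[5] = 0 + 0.5×1 = 0.5; y[6] = 0 + 0.5×6 = 3.0; y[7] = 0 + 0.5×2 = 1.0. So y = [1, 2, 1, 6.5, 3.0, 0.5, 3.0, 1.0]

[1, 2, 1, 6.5, 3.0, 0.5, 3.0, 1.0]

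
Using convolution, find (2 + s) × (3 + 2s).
Ascending coefficients: a = [2, 1], b = [3, 2]. c[0] = 2×3 = 6; c[1] = 2×2 + 1×3 = 7; c[2] = 1×2 = 2. Result coefficients: [6, 7, 2] → 6 + 7s + 2s^2

6 + 7s + 2s^2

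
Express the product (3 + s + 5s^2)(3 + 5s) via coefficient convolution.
Ascending coefficients: a = [3, 1, 5], b = [3, 5]. c[0] = 3×3 = 9; c[1] = 3×5 + 1×3 = 18; c[2] = 1×5 + 5×3 = 20; c[3] = 5×5 = 25. Result coefficients: [9, 18, 20, 25] → 9 + 18s + 20s^2 + 25s^3

9 + 18s + 20s^2 + 25s^3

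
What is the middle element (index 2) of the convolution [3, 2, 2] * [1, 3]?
Use y[k] = Σ_i a[i]·b[k-i] at k=2. y[2] = 2×3 + 2×1 = 8

8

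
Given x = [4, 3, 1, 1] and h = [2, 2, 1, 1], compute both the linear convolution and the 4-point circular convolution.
Linear: y_lin[0] = 4×2 = 8; y_lin[1] = 4×2 + 3×2 = 14; y_lin[2] = 4×1 + 3×2 + 1×2 = 12; y_lin[3] = 4×1 + 3×1 + 1×2 + 1×2 = 11; y_lin[4] = 3×1 + 1×1 + 1×2 = 6; y_lin[5] = 1×1 + 1×1 = 2; y_lin[6] = 1×1 = 1 → [8, 14, 12, 11, 6, 2, 1]. Circular (length 4): y[0] = 4×2 + 3×1 + 1×1 + 1×2 = 14; y[1] = 4×2 + 3×2 + 1×1 + 1×1 = 16; y[2] = 4×1 + 3×2 + 1×2 + 1×1 = 13; y[3] = 4×1 + 3×1 + 1×2 + 1×2 = 11 → [14, 16, 13, 11]

Linear: [8, 14, 12, 11, 6, 2, 1], Circular: [14, 16, 13, 11]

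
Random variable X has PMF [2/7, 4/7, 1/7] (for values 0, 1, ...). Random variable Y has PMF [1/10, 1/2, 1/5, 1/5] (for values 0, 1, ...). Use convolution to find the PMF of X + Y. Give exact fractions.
P(X+Y=k) = Σ_i P(X=i)·P(Y=k-i) — a convolution of [2/7, 4/7, 1/7] and [1/10, 1/2, 1/5, 1/5]. P(X+Y=0) = (2/7)×(1/10) = 1/35; P(X+Y=1) = (2/7)×(1/2) + (4/7)×(1/10) = 1/7 + 2/35 = 1/5; P(X+Y=2) = (2/7)×(1/5) + (4/7)×(1/2) + (1/7)×(1/10) = 2/35 + 2/7 + 1/70 = 5/14; P(X+Y=3) = (2/7)×(1/5) + (4/7)×(1/5) + (1/7)×(1/2) = 2/35 + 4/35 + 1/14 = 17/70; P(X+Y=4) = (4/7)×(1/5) + (1/7)×(1/5) = 4/35 + 1/35 = 1/7; P(X+Y=5) = (1/7)×(1/5) = 1/35. PMF: [1/35, 1/5, 5/14, 17/70, 1/7, 1/35] (sums to 1 ✓)

[1/35, 1/5, 5/14, 17/70, 1/7, 1/35]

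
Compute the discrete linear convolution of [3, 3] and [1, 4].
y[0] = 3×1 = 3; y[1] = 3×4 + 3×1 = 15; y[2] = 3×4 = 12

[3, 15, 12]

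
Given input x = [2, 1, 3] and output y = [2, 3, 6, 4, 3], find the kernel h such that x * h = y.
Output length 5 = len(x) + len(h) - 1 ⇒ len(h) = 3. Solve h forward using h[k] = (y[k] - Σ_{i≥1} x[i]·h[k-i]) / x[0]: h[0] = y[0] / x[0] = 2 / 2 = 1; h[1] = (y[1] - 1×1) / x[0] = (3 - 1×1) / 2 = 1; h[2] = (y[2] - 1×1 - 3×1) / x[0] = (6 - 1×1 - 3×1) / 2 = 1. So h = [1, 1, 1]. Forward-check [2, 1, 3] * [1, 1, 1]: y[0] = 2×1 = 2; y[1] = 2×1 + 1×1 = 3; y[2] = 2×1 + 1×1 + 3×1 = 6; y[3] = 1×1 + 3×1 = 4; y[4] = 3×1 = 3 → [2, 3, 6, 4, 3] ✓

[1, 1, 1]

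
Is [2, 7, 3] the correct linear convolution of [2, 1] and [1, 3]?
Recompute linear convolution of [2, 1] and [1, 3]: y[0] = 2×1 = 2; y[1] = 2×3 + 1×1 = 7; y[2] = 1×3 = 3 → [2, 7, 3]. Given [2, 7, 3] matches, so answer: Yes

Yes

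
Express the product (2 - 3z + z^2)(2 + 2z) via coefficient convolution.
Ascending coefficients: a = [2, -3, 1], b = [2, 2]. c[0] = 2×2 = 4; c[1] = 2×2 + -3×2 = -2; c[2] = -3×2 + 1×2 = -4; c[3] = 1×2 = 2. Result coefficients: [4, -2, -4, 2] → 4 - 2z - 4z^2 + 2z^3

4 - 2z - 4z^2 + 2z^3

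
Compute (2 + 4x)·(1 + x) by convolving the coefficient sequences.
Ascending coefficients: a = [2, 4], b = [1, 1]. c[0] = 2×1 = 2; c[1] = 2×1 + 4×1 = 6; c[2] = 4×1 = 4. Result coefficients: [2, 6, 4] → 2 + 6x + 4x^2

2 + 6x + 4x^2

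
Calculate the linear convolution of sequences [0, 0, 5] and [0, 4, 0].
y[0] = 0×0 = 0; y[1] = 0×4 + 0×0 = 0; y[2] = 0×0 + 0×4 + 5×0 = 0; y[3] = 0×0 + 5×4 = 20; y[4] = 5×0 = 0

[0, 0, 0, 20, 0]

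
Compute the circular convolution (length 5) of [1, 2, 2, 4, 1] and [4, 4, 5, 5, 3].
Use y[k] = Σ_j s[j]·t[(k-j) mod 5]. y[0] = 1×4 + 2×3 + 2×5 + 4×5 + 1×4 = 44; y[1] = 1×4 + 2×4 + 2×3 + 4×5 + 1×5 = 43; y[2] = 1×5 + 2×4 + 2×4 + 4×3 + 1×5 = 38; y[3] = 1×5 + 2×5 + 2×4 + 4×4 + 1×3 = 42; y[4] = 1×3 + 2×5 + 2×5 + 4×4 + 1×4 = 43. Result: [44, 43, 38, 42, 43]

[44, 43, 38, 42, 43]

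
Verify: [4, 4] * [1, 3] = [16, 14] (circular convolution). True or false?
Recompute circular convolution of [4, 4] and [1, 3]: y[0] = 4×1 + 4×3 = 16; y[1] = 4×3 + 4×1 = 16 → [16, 16]. Compare to given [16, 14]: they differ at index 1: given 14, correct 16, so answer: No

No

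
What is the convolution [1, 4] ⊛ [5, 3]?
y[0] = 1×5 = 5; y[1] = 1×3 + 4×5 = 23; y[2] = 4×3 = 12

[5, 23, 12]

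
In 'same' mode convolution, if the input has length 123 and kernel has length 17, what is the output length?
'Same' mode returns an output with the same length as the input: 123

123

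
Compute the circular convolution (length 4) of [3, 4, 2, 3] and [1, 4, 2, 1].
Use y[k] = Σ_j u[j]·v[(k-j) mod 4]. y[0] = 3×1 + 4×1 + 2×2 + 3×4 = 23; y[1] = 3×4 + 4×1 + 2×1 + 3×2 = 24; y[2] = 3×2 + 4×4 + 2×1 + 3×1 = 27; y[3] = 3×1 + 4×2 + 2×4 + 3×1 = 22. Result: [23, 24, 27, 22]

[23, 24, 27, 22]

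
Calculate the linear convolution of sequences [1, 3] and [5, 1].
y[0] = 1×5 = 5; y[1] = 1×1 + 3×5 = 16; y[2] = 3×1 = 3

[5, 16, 3]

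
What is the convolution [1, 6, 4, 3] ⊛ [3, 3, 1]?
y[0] = 1×3 = 3; y[1] = 1×3 + 6×3 = 21; y[2] = 1×1 + 6×3 + 4×3 = 31; y[3] = 6×1 + 4×3 + 3×3 = 27; y[4] = 4×1 + 3×3 = 13; y[5] = 3×1 = 3

[3, 21, 31, 27, 13, 3]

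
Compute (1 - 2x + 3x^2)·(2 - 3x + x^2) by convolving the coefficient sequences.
Ascending coefficients: a = [1, -2, 3], b = [2, -3, 1]. c[0] = 1×2 = 2; c[1] = 1×-3 + -2×2 = -7; c[2] = 1×1 + -2×-3 + 3×2 = 13; c[3] = -2×1 + 3×-3 = -11; c[4] = 3×1 = 3. Result coefficients: [2, -7, 13, -11, 3] → 2 - 7x + 13x^2 - 11x^3 + 3x^4

2 - 7x + 13x^2 - 11x^3 + 3x^4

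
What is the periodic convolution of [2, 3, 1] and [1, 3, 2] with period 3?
Use y[k] = Σ_j f[j]·g[(k-j) mod 3]. y[0] = 2×1 + 3×2 + 1×3 = 11; y[1] = 2×3 + 3×1 + 1×2 = 11; y[2] = 2×2 + 3×3 + 1×1 = 14. Result: [11, 11, 14]

[11, 11, 14]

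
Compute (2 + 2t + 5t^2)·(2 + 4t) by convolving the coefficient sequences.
Ascending coefficients: a = [2, 2, 5], b = [2, 4]. c[0] = 2×2 = 4; c[1] = 2×4 + 2×2 = 12; c[2] = 2×4 + 5×2 = 18; c[3] = 5×4 = 20. Result coefficients: [4, 12, 18, 20] → 4 + 12t + 18t^2 + 20t^3

4 + 12t + 18t^2 + 20t^3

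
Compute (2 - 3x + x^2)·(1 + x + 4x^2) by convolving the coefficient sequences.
Ascending coefficients: a = [2, -3, 1], b = [1, 1, 4]. c[0] = 2×1 = 2; c[1] = 2×1 + -3×1 = -1; c[2] = 2×4 + -3×1 + 1×1 = 6; c[3] = -3×4 + 1×1 = -11; c[4] = 1×4 = 4. Result coefficients: [2, -1, 6, -11, 4] → 2 - x + 6x^2 - 11x^3 + 4x^4

2 - x + 6x^2 - 11x^3 + 4x^4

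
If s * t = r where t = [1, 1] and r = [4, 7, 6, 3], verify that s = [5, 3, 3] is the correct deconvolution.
Forward-compute [5, 3, 3] * [1, 1]: r[0] = 5×1 = 5; r[1] = 5×1 + 3×1 = 8; r[2] = 3×1 + 3×1 = 6; r[3] = 3×1 = 3 → [5, 8, 6, 3]. Does not match given r = [4, 7, 6, 3].

Not verified. [5, 3, 3] * [1, 1] = [5, 8, 6, 3], which differs from [4, 7, 6, 3] at index 0.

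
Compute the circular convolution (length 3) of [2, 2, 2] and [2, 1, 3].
Use y[k] = Σ_j x[j]·h[(k-j) mod 3]. y[0] = 2×2 + 2×3 + 2×1 = 12; y[1] = 2×1 + 2×2 + 2×3 = 12; y[2] = 2×3 + 2×1 + 2×2 = 12. Result: [12, 12, 12]

[12, 12, 12]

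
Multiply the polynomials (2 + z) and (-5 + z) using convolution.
Ascending coefficients: a = [2, 1], b = [-5, 1]. c[0] = 2×-5 = -10; c[1] = 2×1 + 1×-5 = -3; c[2] = 1×1 = 1. Result coefficients: [-10, -3, 1] → -10 - 3z + z^2

-10 - 3z + z^2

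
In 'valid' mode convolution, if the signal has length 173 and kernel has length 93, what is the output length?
'Valid' mode counts only positions where the kernel fully overlaps the signal: m - n + 1 = 173 - 93 + 1 = 81

81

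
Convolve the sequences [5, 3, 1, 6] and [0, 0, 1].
y[0] = 5×0 = 0; y[1] = 5×0 + 3×0 = 0; y[2] = 5×1 + 3×0 + 1×0 = 5; y[3] = 3×1 + 1×0 + 6×0 = 3; y[4] = 1×1 + 6×0 = 1; y[5] = 6×1 = 6

[0, 0, 5, 3, 1, 6]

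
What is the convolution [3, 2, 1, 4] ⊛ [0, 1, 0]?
y[0] = 3×0 = 0; y[1] = 3×1 + 2×0 = 3; y[2] = 3×0 + 2×1 + 1×0 = 2; y[3] = 2×0 + 1×1 + 4×0 = 1; y[4] = 1×0 + 4×1 = 4; y[5] = 4×0 = 0

[0, 3, 2, 1, 4, 0]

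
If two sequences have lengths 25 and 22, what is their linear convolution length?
Linear/full convolution length: m + n - 1 = 25 + 22 - 1 = 46

46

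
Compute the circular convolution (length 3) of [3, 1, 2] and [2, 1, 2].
Use y[k] = Σ_j u[j]·v[(k-j) mod 3]. y[0] = 3×2 + 1×2 + 2×1 = 10; y[1] = 3×1 + 1×2 + 2×2 = 9; y[2] = 3×2 + 1×1 + 2×2 = 11. Result: [10, 9, 11]

[10, 9, 11]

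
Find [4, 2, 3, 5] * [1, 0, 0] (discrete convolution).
y[0] = 4×1 = 4; y[1] = 4×0 + 2×1 = 2; y[2] = 4×0 + 2×0 + 3×1 = 3; y[3] = 2×0 + 3×0 + 5×1 = 5; y[4] = 3×0 + 5×0 = 0; y[5] = 5×0 = 0

[4, 2, 3, 5, 0, 0]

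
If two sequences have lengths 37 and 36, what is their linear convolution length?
Linear/full convolution length: m + n - 1 = 37 + 36 - 1 = 72

72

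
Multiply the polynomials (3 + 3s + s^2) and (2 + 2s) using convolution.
Ascending coefficients: a = [3, 3, 1], b = [2, 2]. c[0] = 3×2 = 6; c[1] = 3×2 + 3×2 = 12; c[2] = 3×2 + 1×2 = 8; c[3] = 1×2 = 2. Result coefficients: [6, 12, 8, 2] → 6 + 12s + 8s^2 + 2s^3

6 + 12s + 8s^2 + 2s^3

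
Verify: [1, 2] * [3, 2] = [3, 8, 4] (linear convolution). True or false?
Recompute linear convolution of [1, 2] and [3, 2]: y[0] = 1×3 = 3; y[1] = 1×2 + 2×3 = 8; y[2] = 2×2 = 4 → [3, 8, 4]. Given [3, 8, 4] matches, so answer: Yes

Yes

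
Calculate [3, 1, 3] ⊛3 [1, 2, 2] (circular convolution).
Use y[k] = Σ_j x[j]·h[(k-j) mod 3]. y[0] = 3×1 + 1×2 + 3×2 = 11; y[1] = 3×2 + 1×1 + 3×2 = 13; y[2] = 3×2 + 1×2 + 3×1 = 11. Result: [11, 13, 11]

[11, 13, 11]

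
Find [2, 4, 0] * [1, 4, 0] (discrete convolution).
y[0] = 2×1 = 2; y[1] = 2×4 + 4×1 = 12; y[2] = 2×0 + 4×4 + 0×1 = 16; y[3] = 4×0 + 0×4 = 0; y[4] = 0×0 = 0

[2, 12, 16, 0, 0]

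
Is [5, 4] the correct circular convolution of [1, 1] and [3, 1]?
Recompute circular convolution of [1, 1] and [3, 1]: y[0] = 1×3 + 1×1 = 4; y[1] = 1×1 + 1×3 = 4 → [4, 4]. Compare to given [5, 4]: they differ at index 0: given 5, correct 4, so answer: No

No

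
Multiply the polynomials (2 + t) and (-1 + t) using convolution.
Ascending coefficients: a = [2, 1], b = [-1, 1]. c[0] = 2×-1 = -2; c[1] = 2×1 + 1×-1 = 1; c[2] = 1×1 = 1. Result coefficients: [-2, 1, 1] → -2 + t + t^2

-2 + t + t^2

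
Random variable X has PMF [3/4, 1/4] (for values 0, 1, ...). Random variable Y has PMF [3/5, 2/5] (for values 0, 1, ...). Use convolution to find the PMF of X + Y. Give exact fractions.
P(X+Y=k) = Σ_i P(X=i)·P(Y=k-i) — a convolution of [3/4, 1/4] and [3/5, 2/5]. P(X+Y=0) = (3/4)×(3/5) = 9/20; P(X+Y=1) = (3/4)×(2/5) + (1/4)×(3/5) = 3/10 + 3/20 = 9/20; P(X+Y=2) = (1/4)×(2/5) = 1/10. PMF: [9/20, 9/20, 1/10] (sums to 1 ✓)

[9/20, 9/20, 1/10]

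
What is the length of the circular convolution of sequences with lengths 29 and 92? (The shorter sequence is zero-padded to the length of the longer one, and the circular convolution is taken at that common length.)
Circular convolution (zero-padding the shorter input) has length max(m, n) = max(29, 92) = 92

92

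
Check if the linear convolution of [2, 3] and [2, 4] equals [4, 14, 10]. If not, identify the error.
Recompute linear convolution of [2, 3] and [2, 4]: y[0] = 2×2 = 4; y[1] = 2×4 + 3×2 = 14; y[2] = 3×4 = 12 → [4, 14, 12]. Compare to given [4, 14, 10]: they differ at index 2: given 10, correct 12, so answer: No

No. Error at index 2: given 10, correct 12.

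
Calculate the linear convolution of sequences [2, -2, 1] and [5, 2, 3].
y[0] = 2×5 = 10; y[1] = 2×2 + -2×5 = -6; y[2] = 2×3 + -2×2 + 1×5 = 7; y[3] = -2×3 + 1×2 = -4; y[4] = 1×3 = 3

[10, -6, 7, -4, 3]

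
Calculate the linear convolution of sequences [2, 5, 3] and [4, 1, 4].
y[0] = 2×4 = 8; y[1] = 2×1 + 5×4 = 22; y[2] = 2×4 + 5×1 + 3×4 = 25; y[3] = 5×4 + 3×1 = 23; y[4] = 3×4 = 12

[8, 22, 25, 23, 12]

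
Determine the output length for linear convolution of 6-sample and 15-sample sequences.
Linear/full convolution length: m + n - 1 = 6 + 15 - 1 = 20

20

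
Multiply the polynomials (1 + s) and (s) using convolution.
Ascending coefficients: a = [1, 1], b = [0, 1]. c[0] = 1×0 = 0; c[1] = 1×1 + 1×0 = 1; c[2] = 1×1 = 1. Result coefficients: [0, 1, 1] → s + s^2

s + s^2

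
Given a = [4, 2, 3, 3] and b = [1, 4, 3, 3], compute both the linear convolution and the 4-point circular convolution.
Linear: y_lin[0] = 4×1 = 4; y_lin[1] = 4×4 + 2×1 = 18; y_lin[2] = 4×3 + 2×4 + 3×1 = 23; y_lin[3] = 4×3 + 2×3 + 3×4 + 3×1 = 33; y_lin[4] = 2×3 + 3×3 + 3×4 = 27; y_lin[5] = 3×3 + 3×3 = 18; y_lin[6] = 3×3 = 9 → [4, 18, 23, 33, 27, 18, 9]. Circular (length 4): y[0] = 4×1 + 2×3 + 3×3 + 3×4 = 31; y[1] = 4×4 + 2×1 + 3×3 + 3×3 = 36; y[2] = 4×3 + 2×4 + 3×1 + 3×3 = 32; y[3] = 4×3 + 2×3 + 3×4 + 3×1 = 33 → [31, 36, 32, 33]

Linear: [4, 18, 23, 33, 27, 18, 9], Circular: [31, 36, 32, 33]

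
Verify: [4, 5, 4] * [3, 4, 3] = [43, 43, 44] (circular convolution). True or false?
Recompute circular convolution of [4, 5, 4] and [3, 4, 3]: y[0] = 4×3 + 5×3 + 4×4 = 43; y[1] = 4×4 + 5×3 + 4×3 = 43; y[2] = 4×3 + 5×4 + 4×3 = 44 → [43, 43, 44]. Given [43, 43, 44] matches, so answer: Yes

Yes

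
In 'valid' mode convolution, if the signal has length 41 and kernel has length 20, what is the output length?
'Valid' mode counts only positions where the kernel fully overlaps the signal: m - n + 1 = 41 - 20 + 1 = 22

22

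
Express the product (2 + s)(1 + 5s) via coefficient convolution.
Ascending coefficients: a = [2, 1], b = [1, 5]. c[0] = 2×1 = 2; c[1] = 2×5 + 1×1 = 11; c[2] = 1×5 = 5. Result coefficients: [2, 11, 5] → 2 + 11s + 5s^2

2 + 11s + 5s^2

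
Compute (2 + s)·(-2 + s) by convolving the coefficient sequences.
Ascending coefficients: a = [2, 1], b = [-2, 1]. c[0] = 2×-2 = -4; c[1] = 2×1 + 1×-2 = 0; c[2] = 1×1 = 1. Result coefficients: [-4, 0, 1] → -4 + s^2

-4 + s^2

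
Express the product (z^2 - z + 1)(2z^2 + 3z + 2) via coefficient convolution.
Ascending coefficients: a = [1, -1, 1], b = [2, 3, 2]. c[0] = 1×2 = 2; c[1] = 1×3 + -1×2 = 1; c[2] = 1×2 + -1×3 + 1×2 = 1; c[3] = -1×2 + 1×3 = 1; c[4] = 1×2 = 2. Result coefficients: [2, 1, 1, 1, 2] → 2z^4 + z^3 + z^2 + z + 2

2z^4 + z^3 + z^2 + z + 2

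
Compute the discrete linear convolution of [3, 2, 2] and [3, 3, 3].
y[0] = 3×3 = 9; y[1] = 3×3 + 2×3 = 15; y[2] = 3×3 + 2×3 + 2×3 = 21; y[3] = 2×3 + 2×3 = 12; y[4] = 2×3 = 6

[9, 15, 21, 12, 6]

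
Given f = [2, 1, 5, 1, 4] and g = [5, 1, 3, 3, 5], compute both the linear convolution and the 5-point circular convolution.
Linear: y_lin[0] = 2×5 = 10; y_lin[1] = 2×1 + 1×5 = 7; y_lin[2] = 2×3 + 1×1 + 5×5 = 32; y_lin[3] = 2×3 + 1×3 + 5×1 + 1×5 = 19; y_lin[4] = 2×5 + 1×3 + 5×3 + 1×1 + 4×5 = 49; y_lin[5] = 1×5 + 5×3 + 1×3 + 4×1 = 27; y_lin[6] = 5×5 + 1×3 + 4×3 = 40; y_lin[7] = 1×5 + 4×3 = 17; y_lin[8] = 4×5 = 20 → [10, 7, 32, 19, 49, 27, 40, 17, 20]. Circular (length 5): y[0] = 2×5 + 1×5 + 5×3 + 1×3 + 4×1 = 37; y[1] = 2×1 + 1×5 + 5×5 + 1×3 + 4×3 = 47; y[2] = 2×3 + 1×1 + 5×5 + 1×5 + 4×3 = 49; y[3] = 2×3 + 1×3 + 5×1 + 1×5 + 4×5 = 39; y[4] = 2×5 + 1×3 + 5×3 + 1×1 + 4×5 = 49 → [37, 47, 49, 39, 49]

Linear: [10, 7, 32, 19, 49, 27, 40, 17, 20], Circular: [37, 47, 49, 39, 49]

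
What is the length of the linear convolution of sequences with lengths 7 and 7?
Linear/full convolution length: m + n - 1 = 7 + 7 - 1 = 13

13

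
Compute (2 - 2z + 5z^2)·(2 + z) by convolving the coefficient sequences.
Ascending coefficients: a = [2, -2, 5], b = [2, 1]. c[0] = 2×2 = 4; c[1] = 2×1 + -2×2 = -2; c[2] = -2×1 + 5×2 = 8; c[3] = 5×1 = 5. Result coefficients: [4, -2, 8, 5] → 4 - 2z + 8z^2 + 5z^3

4 - 2z + 8z^2 + 5z^3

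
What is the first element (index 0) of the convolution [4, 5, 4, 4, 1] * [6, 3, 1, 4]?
Use y[k] = Σ_i a[i]·b[k-i] at k=0. y[0] = 4×6 = 24

24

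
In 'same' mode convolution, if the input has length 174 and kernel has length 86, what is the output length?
'Same' mode returns an output with the same length as the input: 174

174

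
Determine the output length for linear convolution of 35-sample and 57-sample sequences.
Linear/full convolution length: m + n - 1 = 35 + 57 - 1 = 91

91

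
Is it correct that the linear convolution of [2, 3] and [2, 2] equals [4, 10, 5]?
Recompute linear convolution of [2, 3] and [2, 2]: y[0] = 2×2 = 4; y[1] = 2×2 + 3×2 = 10; y[2] = 3×2 = 6 → [4, 10, 6]. Compare to given [4, 10, 5]: they differ at index 2: given 5, correct 6, so answer: No

No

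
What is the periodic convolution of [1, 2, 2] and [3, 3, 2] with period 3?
Use y[k] = Σ_j s[j]·t[(k-j) mod 3]. y[0] = 1×3 + 2×2 + 2×3 = 13; y[1] = 1×3 + 2×3 + 2×2 = 13; y[2] = 1×2 + 2×3 + 2×3 = 14. Result: [13, 13, 14]

[13, 13, 14]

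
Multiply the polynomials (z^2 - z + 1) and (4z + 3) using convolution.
Ascending coefficients: a = [1, -1, 1], b = [3, 4]. c[0] = 1×3 = 3; c[1] = 1×4 + -1×3 = 1; c[2] = -1×4 + 1×3 = -1; c[3] = 1×4 = 4. Result coefficients: [3, 1, -1, 4] → 4z^3 - z^2 + z + 3

4z^3 - z^2 + z + 3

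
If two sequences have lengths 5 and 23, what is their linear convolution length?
Linear/full convolution length: m + n - 1 = 5 + 23 - 1 = 27

27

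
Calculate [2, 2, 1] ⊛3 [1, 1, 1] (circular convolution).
Use y[k] = Σ_j a[j]·b[(k-j) mod 3]. y[0] = 2×1 + 2×1 + 1×1 = 5; y[1] = 2×1 + 2×1 + 1×1 = 5; y[2] = 2×1 + 2×1 + 1×1 = 5. Result: [5, 5, 5]

[5, 5, 5]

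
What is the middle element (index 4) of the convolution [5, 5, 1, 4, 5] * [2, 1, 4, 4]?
Use y[k] = Σ_i a[i]·b[k-i] at k=4. y[4] = 5×4 + 1×4 + 4×1 + 5×2 = 38

38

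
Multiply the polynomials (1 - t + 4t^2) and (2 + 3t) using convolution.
Ascending coefficients: a = [1, -1, 4], b = [2, 3]. c[0] = 1×2 = 2; c[1] = 1×3 + -1×2 = 1; c[2] = -1×3 + 4×2 = 5; c[3] = 4×3 = 12. Result coefficients: [2, 1, 5, 12] → 2 + t + 5t^2 + 12t^3

2 + t + 5t^2 + 12t^3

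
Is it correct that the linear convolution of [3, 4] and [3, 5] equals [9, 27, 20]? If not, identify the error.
Recompute linear convolution of [3, 4] and [3, 5]: y[0] = 3×3 = 9; y[1] = 3×5 + 4×3 = 27; y[2] = 4×5 = 20 → [9, 27, 20]. Given [9, 27, 20] matches, so answer: Yes

Yes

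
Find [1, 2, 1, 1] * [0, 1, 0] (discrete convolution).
y[0] = 1×0 = 0; y[1] = 1×1 + 2×0 = 1; y[2] = 1×0 + 2×1 + 1×0 = 2; y[3] = 2×0 + 1×1 + 1×0 = 1; y[4] = 1×0 + 1×1 = 1; y[5] = 1×0 = 0

[0, 1, 2, 1, 1, 0]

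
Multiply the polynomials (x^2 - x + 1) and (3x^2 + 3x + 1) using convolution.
Ascending coefficients: a = [1, -1, 1], b = [1, 3, 3]. c[0] = 1×1 = 1; c[1] = 1×3 + -1×1 = 2; c[2] = 1×3 + -1×3 + 1×1 = 1; c[3] = -1×3 + 1×3 = 0; c[4] = 1×3 = 3. Result coefficients: [1, 2, 1, 0, 3] → 3x^4 + x^2 + 2x + 1

3x^4 + x^2 + 2x + 1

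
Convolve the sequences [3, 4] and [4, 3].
y[0] = 3×4 = 12; y[1] = 3×3 + 4×4 = 25; y[2] = 4×3 = 12

[12, 25, 12]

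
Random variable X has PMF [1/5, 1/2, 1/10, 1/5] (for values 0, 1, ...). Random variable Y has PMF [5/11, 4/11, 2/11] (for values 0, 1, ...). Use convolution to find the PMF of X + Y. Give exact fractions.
P(X+Y=k) = Σ_i P(X=i)·P(Y=k-i) — a convolution of [1/5, 1/2, 1/10, 1/5] and [5/11, 4/11, 2/11]. P(X+Y=0) = (1/5)×(5/11) = 1/11; P(X+Y=1) = (1/5)×(4/11) + (1/2)×(5/11) = 4/55 + 5/22 = 3/10; P(X+Y=2) = (1/5)×(2/11) + (1/2)×(4/11) + (1/10)×(5/11) = 2/55 + 2/11 + 1/22 = 29/110; P(X+Y=3) = (1/2)×(2/11) + (1/10)×(4/11) + (1/5)×(5/11) = 1/11 + 2/55 + 1/11 = 12/55; P(X+Y=4) = (1/10)×(2/11) + (1/5)×(4/11) = 1/55 + 4/55 = 1/11; P(X+Y=5) = (1/5)×(2/11) = 2/55. PMF: [1/11, 3/10, 29/110, 12/55, 1/11, 2/55] (sums to 1 ✓)

[1/11, 3/10, 29/110, 12/55, 1/11, 2/55]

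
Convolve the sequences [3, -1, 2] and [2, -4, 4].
y[0] = 3×2 = 6; y[1] = 3×-4 + -1×2 = -14; y[2] = 3×4 + -1×-4 + 2×2 = 20; y[3] = -1×4 + 2×-4 = -12; y[4] = 2×4 = 8

[6, -14, 20, -12, 8]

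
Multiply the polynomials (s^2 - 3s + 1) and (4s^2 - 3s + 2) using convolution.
Ascending coefficients: a = [1, -3, 1], b = [2, -3, 4]. c[0] = 1×2 = 2; c[1] = 1×-3 + -3×2 = -9; c[2] = 1×4 + -3×-3 + 1×2 = 15; c[3] = -3×4 + 1×-3 = -15; c[4] = 1×4 = 4. Result coefficients: [2, -9, 15, -15, 4] → 4s^4 - 15s^3 + 15s^2 - 9s + 2

4s^4 - 15s^3 + 15s^2 - 9s + 2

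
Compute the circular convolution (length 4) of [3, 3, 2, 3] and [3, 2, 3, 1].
Use y[k] = Σ_j x[j]·h[(k-j) mod 4]. y[0] = 3×3 + 3×1 + 2×3 + 3×2 = 24; y[1] = 3×2 + 3×3 + 2×1 + 3×3 = 26; y[2] = 3×3 + 3×2 + 2×3 + 3×1 = 24; y[3] = 3×1 + 3×3 + 2×2 + 3×3 = 25. Result: [24, 26, 24, 25]

[24, 26, 24, 25]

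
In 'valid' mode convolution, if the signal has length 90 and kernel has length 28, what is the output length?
'Valid' mode counts only positions where the kernel fully overlaps the signal: m - n + 1 = 90 - 28 + 1 = 63

63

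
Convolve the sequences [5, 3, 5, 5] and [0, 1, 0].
y[0] = 5×0 = 0; y[1] = 5×1 + 3×0 = 5; y[2] = 5×0 + 3×1 + 5×0 = 3; y[3] = 3×0 + 5×1 + 5×0 = 5; y[4] = 5×0 + 5×1 = 5; y[5] = 5×0 = 0

[0, 5, 3, 5, 5, 0]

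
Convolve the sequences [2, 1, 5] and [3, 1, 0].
y[0] = 2×3 = 6; y[1] = 2×1 + 1×3 = 5; y[2] = 2×0 + 1×1 + 5×3 = 16; y[3] = 1×0 + 5×1 = 5; y[4] = 5×0 = 0

[6, 5, 16, 5, 0]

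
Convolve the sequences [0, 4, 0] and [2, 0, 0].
y[0] = 0×2 = 0; y[1] = 0×0 + 4×2 = 8; y[2] = 0×0 + 4×0 + 0×2 = 0; y[3] = 4×0 + 0×0 = 0; y[4] = 0×0 = 0

[0, 8, 0, 0, 0]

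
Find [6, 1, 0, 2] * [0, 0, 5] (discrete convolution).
y[0] = 6×0 = 0; y[1] = 6×0 + 1×0 = 0; y[2] = 6×5 + 1×0 + 0×0 = 30; y[3] = 1×5 + 0×0 + 2×0 = 5; y[4] = 0×5 + 2×0 = 0; y[5] = 2×5 = 10

[0, 0, 30, 5, 0, 10]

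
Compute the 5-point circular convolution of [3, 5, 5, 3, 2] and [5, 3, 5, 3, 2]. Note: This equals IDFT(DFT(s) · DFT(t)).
Either evaluate y[k] = Σ_j s[j]·t[(k-j) mod 5] directly, or use IDFT(DFT(s) · DFT(t)). y[0] = 3×5 + 5×2 + 5×3 + 3×5 + 2×3 = 61; y[1] = 3×3 + 5×5 + 5×2 + 3×3 + 2×5 = 63; y[2] = 3×5 + 5×3 + 5×5 + 3×2 + 2×3 = 67; y[3] = 3×3 + 5×5 + 5×3 + 3×5 + 2×2 = 68; y[4] = 3×2 + 5×3 + 5×5 + 3×3 + 2×5 = 65. Result: [61, 63, 67, 68, 65]

[61, 63, 67, 68, 65]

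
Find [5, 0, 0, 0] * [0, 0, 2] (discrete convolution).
y[0] = 5×0 = 0; y[1] = 5×0 + 0×0 = 0; y[2] = 5×2 + 0×0 + 0×0 = 10; y[3] = 0×2 + 0×0 + 0×0 = 0; y[4] = 0×2 + 0×0 = 0; y[5] = 0×2 = 0

[0, 0, 10, 0, 0, 0]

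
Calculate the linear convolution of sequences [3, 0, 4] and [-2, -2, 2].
y[0] = 3×-2 = -6; y[1] = 3×-2 + 0×-2 = -6; y[2] = 3×2 + 0×-2 + 4×-2 = -2; y[3] = 0×2 + 4×-2 = -8; y[4] = 4×2 = 8

[-6, -6, -2, -8, 8]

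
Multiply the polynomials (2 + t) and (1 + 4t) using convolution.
Ascending coefficients: a = [2, 1], b = [1, 4]. c[0] = 2×1 = 2; c[1] = 2×4 + 1×1 = 9; c[2] = 1×4 = 4. Result coefficients: [2, 9, 4] → 2 + 9t + 4t^2

2 + 9t + 4t^2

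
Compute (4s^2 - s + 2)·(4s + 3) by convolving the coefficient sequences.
Ascending coefficients: a = [2, -1, 4], b = [3, 4]. c[0] = 2×3 = 6; c[1] = 2×4 + -1×3 = 5; c[2] = -1×4 + 4×3 = 8; c[3] = 4×4 = 16. Result coefficients: [6, 5, 8, 16] → 16s^3 + 8s^2 + 5s + 6

16s^3 + 8s^2 + 5s + 6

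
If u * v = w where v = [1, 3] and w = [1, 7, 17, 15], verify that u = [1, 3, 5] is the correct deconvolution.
Forward-compute [1, 3, 5] * [1, 3]: w[0] = 1×1 = 1; w[1] = 1×3 + 3×1 = 6; w[2] = 3×3 + 5×1 = 14; w[3] = 5×3 = 15 → [1, 6, 14, 15]. Does not match given w = [1, 7, 17, 15].

Not verified. [1, 3, 5] * [1, 3] = [1, 6, 14, 15], which differs from [1, 7, 17, 15] at index 1.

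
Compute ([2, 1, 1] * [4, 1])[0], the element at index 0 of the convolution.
Use y[k] = Σ_i a[i]·b[k-i] at k=0. y[0] = 2×4 = 8

8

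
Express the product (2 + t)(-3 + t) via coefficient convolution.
Ascending coefficients: a = [2, 1], b = [-3, 1]. c[0] = 2×-3 = -6; c[1] = 2×1 + 1×-3 = -1; c[2] = 1×1 = 1. Result coefficients: [-6, -1, 1] → -6 - t + t^2

-6 - t + t^2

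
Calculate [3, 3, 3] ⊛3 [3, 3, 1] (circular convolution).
Use y[k] = Σ_j u[j]·v[(k-j) mod 3]. y[0] = 3×3 + 3×1 + 3×3 = 21; y[1] = 3×3 + 3×3 + 3×1 = 21; y[2] = 3×1 + 3×3 + 3×3 = 21. Result: [21, 21, 21]

[21, 21, 21]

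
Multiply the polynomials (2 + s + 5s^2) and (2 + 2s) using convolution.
Ascending coefficients: a = [2, 1, 5], b = [2, 2]. c[0] = 2×2 = 4; c[1] = 2×2 + 1×2 = 6; c[2] = 1×2 + 5×2 = 12; c[3] = 5×2 = 10. Result coefficients: [4, 6, 12, 10] → 4 + 6s + 12s^2 + 10s^3

4 + 6s + 12s^2 + 10s^3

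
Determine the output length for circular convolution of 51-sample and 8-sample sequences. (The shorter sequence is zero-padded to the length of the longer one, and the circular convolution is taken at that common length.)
Circular convolution (zero-padding the shorter input) has length max(m, n) = max(51, 8) = 51

51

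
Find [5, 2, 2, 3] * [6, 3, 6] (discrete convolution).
y[0] = 5×6 = 30; y[1] = 5×3 + 2×6 = 27; y[2] = 5×6 + 2×3 + 2×6 = 48; y[3] = 2×6 + 2×3 + 3×6 = 36; y[4] = 2×6 + 3×3 = 21; y[5] = 3×6 = 18

[30, 27, 48, 36, 21, 18]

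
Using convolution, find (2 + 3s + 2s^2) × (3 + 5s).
Ascending coefficients: a = [2, 3, 2], b = [3, 5]. c[0] = 2×3 = 6; c[1] = 2×5 + 3×3 = 19; c[2] = 3×5 + 2×3 = 21; c[3] = 2×5 = 10. Result coefficients: [6, 19, 21, 10] → 6 + 19s + 21s^2 + 10s^3

6 + 19s + 21s^2 + 10s^3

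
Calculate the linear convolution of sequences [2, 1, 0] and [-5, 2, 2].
y[0] = 2×-5 = -10; y[1] = 2×2 + 1×-5 = -1; y[2] = 2×2 + 1×2 + 0×-5 = 6; y[3] = 1×2 + 0×2 = 2; y[4] = 0×2 = 0

[-10, -1, 6, 2, 0]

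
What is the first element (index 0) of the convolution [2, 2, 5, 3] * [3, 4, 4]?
Use y[k] = Σ_i a[i]·b[k-i] at k=0. y[0] = 2×3 = 6

6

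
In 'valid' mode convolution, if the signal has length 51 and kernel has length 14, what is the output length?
'Valid' mode counts only positions where the kernel fully overlaps the signal: m - n + 1 = 51 - 14 + 1 = 38

38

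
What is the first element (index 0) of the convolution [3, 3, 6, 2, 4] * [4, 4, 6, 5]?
Use y[k] = Σ_i a[i]·b[k-i] at k=0. y[0] = 3×4 = 12

12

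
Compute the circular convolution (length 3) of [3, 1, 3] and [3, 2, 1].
Use y[k] = Σ_j f[j]·g[(k-j) mod 3]. y[0] = 3×3 + 1×1 + 3×2 = 16; y[1] = 3×2 + 1×3 + 3×1 = 12; y[2] = 3×1 + 1×2 + 3×3 = 14. Result: [16, 12, 14]

[16, 12, 14]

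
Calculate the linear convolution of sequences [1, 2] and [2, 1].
y[0] = 1×2 = 2; y[1] = 1×1 + 2×2 = 5; y[2] = 2×1 = 2

[2, 5, 2]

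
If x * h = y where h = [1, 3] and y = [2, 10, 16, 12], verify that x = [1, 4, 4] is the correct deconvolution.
Forward-compute [1, 4, 4] * [1, 3]: y[0] = 1×1 = 1; y[1] = 1×3 + 4×1 = 7; y[2] = 4×3 + 4×1 = 16; y[3] = 4×3 = 12 → [1, 7, 16, 12]. Does not match given y = [2, 10, 16, 12].

Not verified. [1, 4, 4] * [1, 3] = [1, 7, 16, 12], which differs from [2, 10, 16, 12] at index 0.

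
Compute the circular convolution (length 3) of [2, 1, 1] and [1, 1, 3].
Use y[k] = Σ_j u[j]·v[(k-j) mod 3]. y[0] = 2×1 + 1×3 + 1×1 = 6; y[1] = 2×1 + 1×1 + 1×3 = 6; y[2] = 2×3 + 1×1 + 1×1 = 8. Result: [6, 6, 8]

[6, 6, 8]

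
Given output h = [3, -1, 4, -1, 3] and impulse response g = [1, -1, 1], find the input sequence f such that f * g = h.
Deconvolve h=[3, -1, 4, -1, 3] by g=[1, -1, 1]. Since g[0]=1, solve forward: f[0] = h[0] / 1 = 3; f[1] = (h[1] - 3×-1) / 1 = 2; f[2] = (h[2] - 2×-1 - 3×1) / 1 = 3. So f = [3, 2, 3]. Check by forward convolution: h[0] = 3×1 = 3; h[1] = 3×-1 + 2×1 = -1; h[2] = 3×1 + 2×-1 + 3×1 = 4; h[3] = 2×1 + 3×-1 = -1; h[4] = 3×1 = 3

[3, 2, 3]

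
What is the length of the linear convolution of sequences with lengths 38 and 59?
Linear/full convolution length: m + n - 1 = 38 + 59 - 1 = 96

96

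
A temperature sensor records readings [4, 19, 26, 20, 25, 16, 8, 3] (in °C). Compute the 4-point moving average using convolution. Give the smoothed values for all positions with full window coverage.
4-point moving average kernel = [1, 1, 1, 1]. Apply in 'valid' mode (full window coverage): avg[0] = (4 + 19 + 26 + 20) / 4 = 17.25; avg[1] = (19 + 26 + 20 + 25) / 4 = 22.5; avg[2] = (26 + 20 + 25 + 16) / 4 = 21.75; avg[3] = (20 + 25 + 16 + 8) / 4 = 17.25; avg[4] = (25 + 16 + 8 + 3) / 4 = 13.0. Smoothed values: [17.25, 22.5, 21.75, 17.25, 13.0]

[17.25, 22.5, 21.75, 17.25, 13.0]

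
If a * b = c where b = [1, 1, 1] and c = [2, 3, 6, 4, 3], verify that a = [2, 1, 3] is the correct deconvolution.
Forward-compute [2, 1, 3] * [1, 1, 1]: c[0] = 2×1 = 2; c[1] = 2×1 + 1×1 = 3; c[2] = 2×1 + 1×1 + 3×1 = 6; c[3] = 1×1 + 3×1 = 4; c[4] = 3×1 = 3 → [2, 3, 6, 4, 3]. Matches given c = [2, 3, 6, 4, 3], so verified.

Verified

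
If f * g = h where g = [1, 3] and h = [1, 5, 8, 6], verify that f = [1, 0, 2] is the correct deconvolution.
Forward-compute [1, 0, 2] * [1, 3]: h[0] = 1×1 = 1; h[1] = 1×3 + 0×1 = 3; h[2] = 0×3 + 2×1 = 2; h[3] = 2×3 = 6 → [1, 3, 2, 6]. Does not match given h = [1, 5, 8, 6].

Not verified. [1, 0, 2] * [1, 3] = [1, 3, 2, 6], which differs from [1, 5, 8, 6] at index 1.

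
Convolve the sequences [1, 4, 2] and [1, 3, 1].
y[0] = 1×1 = 1; y[1] = 1×3 + 4×1 = 7; y[2] = 1×1 + 4×3 + 2×1 = 15; y[3] = 4×1 + 2×3 = 10; y[4] = 2×1 = 2

[1, 7, 15, 10, 2]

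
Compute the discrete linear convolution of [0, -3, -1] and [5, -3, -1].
y[0] = 0×5 = 0; y[1] = 0×-3 + -3×5 = -15; y[2] = 0×-1 + -3×-3 + -1×5 = 4; y[3] = -3×-1 + -1×-3 = 6; y[4] = -1×-1 = 1

[0, -15, 4, 6, 1]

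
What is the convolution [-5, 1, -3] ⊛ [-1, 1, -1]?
y[0] = -5×-1 = 5; y[1] = -5×1 + 1×-1 = -6; y[2] = -5×-1 + 1×1 + -3×-1 = 9; y[3] = 1×-1 + -3×1 = -4; y[4] = -3×-1 = 3

[5, -6, 9, -4, 3]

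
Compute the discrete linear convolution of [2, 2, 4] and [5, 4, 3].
y[0] = 2×5 = 10; y[1] = 2×4 + 2×5 = 18; y[2] = 2×3 + 2×4 + 4×5 = 34; y[3] = 2×3 + 4×4 = 22; y[4] = 4×3 = 12

[10, 18, 34, 22, 12]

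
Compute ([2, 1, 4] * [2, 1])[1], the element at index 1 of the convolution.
Use y[k] = Σ_i a[i]·b[k-i] at k=1. y[1] = 2×1 + 1×2 = 4

4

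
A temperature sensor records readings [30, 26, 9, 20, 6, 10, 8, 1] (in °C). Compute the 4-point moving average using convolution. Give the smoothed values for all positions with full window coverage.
4-point moving average kernel = [1, 1, 1, 1]. Apply in 'valid' mode (full window coverage): avg[0] = (30 + 26 + 9 + 20) / 4 = 21.25; avg[1] = (26 + 9 + 20 + 6) / 4 = 15.25; avg[2] = (9 + 20 + 6 + 10) / 4 = 11.25; avg[3] = (20 + 6 + 10 + 8) / 4 = 11.0; avg[4] = (6 + 10 + 8 + 1) / 4 = 6.25. Smoothed values: [21.25, 15.25, 11.25, 11.0, 6.25]

[21.25, 15.25, 11.25, 11.0, 6.25]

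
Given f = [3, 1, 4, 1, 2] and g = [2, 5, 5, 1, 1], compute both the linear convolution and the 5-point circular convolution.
Linear: y_lin[0] = 3×2 = 6; y_lin[1] = 3×5 + 1×2 = 17; y_lin[2] = 3×5 + 1×5 + 4×2 = 28; y_lin[3] = 3×1 + 1×5 + 4×5 + 1×2 = 30; y_lin[4] = 3×1 + 1×1 + 4×5 + 1×5 + 2×2 = 33; y_lin[5] = 1×1 + 4×1 + 1×5 + 2×5 = 20; y_lin[6] = 4×1 + 1×1 + 2×5 = 15; y_lin[7] = 1×1 + 2×1 = 3; y_lin[8] = 2×1 = 2 → [6, 17, 28, 30, 33, 20, 15, 3, 2]. Circular (length 5): y[0] = 3×2 + 1×1 + 4×1 + 1×5 + 2×5 = 26; y[1] = 3×5 + 1×2 + 4×1 + 1×1 + 2×5 = 32; y[2] = 3×5 + 1×5 + 4×2 + 1×1 + 2×1 = 31; y[3] = 3×1 + 1×5 + 4×5 + 1×2 + 2×1 = 32; y[4] = 3×1 + 1×1 + 4×5 + 1×5 + 2×2 = 33 → [26, 32, 31, 32, 33]

Linear: [6, 17, 28, 30, 33, 20, 15, 3, 2], Circular: [26, 32, 31, 32, 33]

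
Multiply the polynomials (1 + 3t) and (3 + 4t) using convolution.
Ascending coefficients: a = [1, 3], b = [3, 4]. c[0] = 1×3 = 3; c[1] = 1×4 + 3×3 = 13; c[2] = 3×4 = 12. Result coefficients: [3, 13, 12] → 3 + 13t + 12t^2

3 + 13t + 12t^2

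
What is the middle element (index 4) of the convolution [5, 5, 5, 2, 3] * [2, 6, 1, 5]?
Use y[k] = Σ_i a[i]·b[k-i] at k=4. y[4] = 5×5 + 5×1 + 2×6 + 3×2 = 48

48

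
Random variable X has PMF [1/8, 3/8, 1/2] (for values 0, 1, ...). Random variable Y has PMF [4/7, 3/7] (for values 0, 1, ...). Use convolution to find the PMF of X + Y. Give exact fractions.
P(X+Y=k) = Σ_i P(X=i)·P(Y=k-i) — a convolution of [1/8, 3/8, 1/2] and [4/7, 3/7]. P(X+Y=0) = (1/8)×(4/7) = 1/14; P(X+Y=1) = (1/8)×(3/7) + (3/8)×(4/7) = 3/56 + 3/14 = 15/56; P(X+Y=2) = (3/8)×(3/7) + (1/2)×(4/7) = 9/56 + 2/7 = 25/56; P(X+Y=3) = (1/2)×(3/7) = 3/14. PMF: [1/14, 15/56, 25/56, 3/14] (sums to 1 ✓)

[1/14, 15/56, 25/56, 3/14]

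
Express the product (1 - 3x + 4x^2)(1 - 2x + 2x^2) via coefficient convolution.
Ascending coefficients: a = [1, -3, 4], b = [1, -2, 2]. c[0] = 1×1 = 1; c[1] = 1×-2 + -3×1 = -5; c[2] = 1×2 + -3×-2 + 4×1 = 12; c[3] = -3×2 + 4×-2 = -14; c[4] = 4×2 = 8. Result coefficients: [1, -5, 12, -14, 8] → 1 - 5x + 12x^2 - 14x^3 + 8x^4

1 - 5x + 12x^2 - 14x^3 + 8x^4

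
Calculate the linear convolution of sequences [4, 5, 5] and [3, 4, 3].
y[0] = 4×3 = 12; y[1] = 4×4 + 5×3 = 31; y[2] = 4×3 + 5×4 + 5×3 = 47; y[3] = 5×3 + 5×4 = 35; y[4] = 5×3 = 15

[12, 31, 47, 35, 15]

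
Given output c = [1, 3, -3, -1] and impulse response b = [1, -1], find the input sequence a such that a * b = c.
Deconvolve c=[1, 3, -3, -1] by b=[1, -1]. Since b[0]=1, solve forward: a[0] = c[0] / 1 = 1; a[1] = (c[1] - 1×-1) / 1 = 4; a[2] = (c[2] - 4×-1) / 1 = 1. So a = [1, 4, 1]. Check by forward convolution: c[0] = 1×1 = 1; c[1] = 1×-1 + 4×1 = 3; c[2] = 4×-1 + 1×1 = -3; c[3] = 1×-1 = -1

[1, 4, 1]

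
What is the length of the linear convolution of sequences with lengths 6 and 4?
Linear/full convolution length: m + n - 1 = 6 + 4 - 1 = 9

9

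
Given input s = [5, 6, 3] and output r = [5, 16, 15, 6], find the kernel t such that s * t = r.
Output length 4 = len(s) + len(t) - 1 ⇒ len(t) = 2. Solve t forward using t[k] = (r[k] - Σ_{i≥1} s[i]·t[k-i]) / s[0]: t[0] = r[0] / s[0] = 5 / 5 = 1; t[1] = (r[1] - 6×1) / s[0] = (16 - 6×1) / 5 = 2. So t = [1, 2]. Forward-check [5, 6, 3] * [1, 2]: r[0] = 5×1 = 5; r[1] = 5×2 + 6×1 = 16; r[2] = 6×2 + 3×1 = 15; r[3] = 3×2 = 6 → [5, 16, 15, 6] ✓

[1, 2]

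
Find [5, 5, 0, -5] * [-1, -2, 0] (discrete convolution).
y[0] = 5×-1 = -5; y[1] = 5×-2 + 5×-1 = -15; y[2] = 5×0 + 5×-2 + 0×-1 = -10; y[3] = 5×0 + 0×-2 + -5×-1 = 5; y[4] = 0×0 + -5×-2 = 10; y[5] = -5×0 = 0

[-5, -15, -10, 5, 10, 0]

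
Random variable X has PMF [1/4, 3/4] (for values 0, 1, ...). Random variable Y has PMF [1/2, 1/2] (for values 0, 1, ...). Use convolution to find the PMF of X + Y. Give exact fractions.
P(X+Y=k) = Σ_i P(X=i)·P(Y=k-i) — a convolution of [1/4, 3/4] and [1/2, 1/2]. P(X+Y=0) = (1/4)×(1/2) = 1/8; P(X+Y=1) = (1/4)×(1/2) + (3/4)×(1/2) = 1/8 + 3/8 = 1/2; P(X+Y=2) = (3/4)×(1/2) = 3/8. PMF: [1/8, 1/2, 3/8] (sums to 1 ✓)

[1/8, 1/2, 3/8]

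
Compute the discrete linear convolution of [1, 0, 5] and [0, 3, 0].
y[0] = 1×0 = 0; y[1] = 1×3 + 0×0 = 3; y[2] = 1×0 + 0×3 + 5×0 = 0; y[3] = 0×0 + 5×3 = 15; y[4] = 5×0 = 0

[0, 3, 0, 15, 0]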